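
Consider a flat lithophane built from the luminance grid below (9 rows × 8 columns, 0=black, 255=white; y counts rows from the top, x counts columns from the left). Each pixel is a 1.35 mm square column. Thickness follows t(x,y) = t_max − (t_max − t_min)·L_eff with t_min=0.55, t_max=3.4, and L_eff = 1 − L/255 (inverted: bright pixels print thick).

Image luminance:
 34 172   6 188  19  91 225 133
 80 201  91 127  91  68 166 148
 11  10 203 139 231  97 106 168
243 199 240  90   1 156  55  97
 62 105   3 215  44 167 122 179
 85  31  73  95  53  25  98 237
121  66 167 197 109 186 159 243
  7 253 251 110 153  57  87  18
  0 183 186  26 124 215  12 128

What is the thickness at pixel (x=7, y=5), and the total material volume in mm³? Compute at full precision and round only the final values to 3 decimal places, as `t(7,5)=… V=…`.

t(7,5)=3.199 V=246.083

span = t_max - t_min = 3.4 - 0.55 = 2.850
L(7,5) = 237, L_eff = 1 - 237/255 = 0.070588 (inverted)
t(7,5) = 3.4 - 2.850·0.070588 = 3.199
Σt over all 9·8 pixels = 114771/850 ≈ 135.0247059
V = pitch²·Σt = 1.35²·114771/850 = 246.083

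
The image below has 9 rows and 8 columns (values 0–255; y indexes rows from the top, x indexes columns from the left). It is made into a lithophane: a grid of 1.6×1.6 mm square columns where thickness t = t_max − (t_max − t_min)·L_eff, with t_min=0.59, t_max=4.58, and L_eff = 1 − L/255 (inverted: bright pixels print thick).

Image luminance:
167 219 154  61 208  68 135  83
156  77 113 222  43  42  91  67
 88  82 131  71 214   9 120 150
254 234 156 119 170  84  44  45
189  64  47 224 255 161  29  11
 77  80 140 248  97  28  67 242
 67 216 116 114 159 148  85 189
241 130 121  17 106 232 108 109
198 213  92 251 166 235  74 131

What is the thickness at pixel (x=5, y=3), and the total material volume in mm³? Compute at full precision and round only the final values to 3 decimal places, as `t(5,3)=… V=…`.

span = t_max - t_min = 4.58 - 0.59 = 3.990
L(5,3) = 84, L_eff = 1 - 84/255 = 0.670588 (inverted)
t(5,3) = 4.58 - 3.990·0.670588 = 1.904
Σt over all 9·8 pixels = 802581/4250 ≈ 188.8425882
V = pitch²·Σt = 1.6²·802581/4250 = 483.437

t(5,3)=1.904 V=483.437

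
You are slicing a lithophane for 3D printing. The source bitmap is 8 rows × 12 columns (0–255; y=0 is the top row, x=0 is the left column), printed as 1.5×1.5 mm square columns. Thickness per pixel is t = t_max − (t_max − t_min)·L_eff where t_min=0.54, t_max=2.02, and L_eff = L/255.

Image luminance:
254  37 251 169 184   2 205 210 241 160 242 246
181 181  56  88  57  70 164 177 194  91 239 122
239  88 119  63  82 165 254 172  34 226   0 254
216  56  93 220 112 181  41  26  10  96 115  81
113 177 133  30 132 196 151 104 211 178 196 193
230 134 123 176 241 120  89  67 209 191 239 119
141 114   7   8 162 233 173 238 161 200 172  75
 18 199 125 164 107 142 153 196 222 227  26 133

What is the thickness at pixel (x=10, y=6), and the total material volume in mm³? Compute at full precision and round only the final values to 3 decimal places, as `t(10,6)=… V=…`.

t(10,6)=1.022 V=254.646

span = t_max - t_min = 2.02 - 0.54 = 1.480
L(10,6) = 172, L_eff = 172/255 = 0.674510
t(10,6) = 2.02 - 1.480·0.674510 = 1.022
Σt over all 8·12 pixels = 721496/6375 ≈ 113.1758431
V = pitch²·Σt = 1.5²·721496/6375 = 254.646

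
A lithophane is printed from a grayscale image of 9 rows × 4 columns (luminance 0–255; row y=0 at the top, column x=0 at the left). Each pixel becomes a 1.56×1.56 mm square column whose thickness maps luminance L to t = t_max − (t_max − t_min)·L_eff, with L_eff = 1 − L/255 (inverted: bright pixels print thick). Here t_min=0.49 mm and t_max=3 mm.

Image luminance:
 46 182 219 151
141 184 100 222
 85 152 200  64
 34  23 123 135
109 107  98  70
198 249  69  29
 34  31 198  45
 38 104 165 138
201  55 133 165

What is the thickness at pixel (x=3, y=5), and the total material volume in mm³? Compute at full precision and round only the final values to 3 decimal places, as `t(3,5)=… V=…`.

span = t_max - t_min = 3 - 0.49 = 2.510
L(3,5) = 29, L_eff = 1 - 29/255 = 0.886275 (inverted)
t(3,5) = 3 - 2.510·0.886275 = 0.775
Σt over all 9·4 pixels = 1528367/25500 ≈ 59.9359608
V = pitch²·Σt = 1.56²·1528367/25500 = 145.860

t(3,5)=0.775 V=145.860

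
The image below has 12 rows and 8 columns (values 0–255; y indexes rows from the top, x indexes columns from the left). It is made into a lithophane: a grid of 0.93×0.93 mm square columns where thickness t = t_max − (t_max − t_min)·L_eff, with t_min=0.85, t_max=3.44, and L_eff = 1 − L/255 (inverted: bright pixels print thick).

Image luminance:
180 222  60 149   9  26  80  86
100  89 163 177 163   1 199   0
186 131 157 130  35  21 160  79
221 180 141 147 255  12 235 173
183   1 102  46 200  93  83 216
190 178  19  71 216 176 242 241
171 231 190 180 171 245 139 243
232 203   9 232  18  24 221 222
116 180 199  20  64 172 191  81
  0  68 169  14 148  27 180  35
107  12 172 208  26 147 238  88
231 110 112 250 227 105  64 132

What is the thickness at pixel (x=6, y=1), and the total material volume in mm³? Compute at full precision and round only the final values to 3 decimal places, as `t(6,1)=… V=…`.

span = t_max - t_min = 3.44 - 0.85 = 2.590
L(6,1) = 199, L_eff = 1 - 199/255 = 0.219608 (inverted)
t(6,1) = 3.44 - 2.590·0.219608 = 2.871
Σt over all 12·8 pixels = 1352108/6375 ≈ 212.0953725
V = pitch²·Σt = 0.93²·1352108/6375 = 183.441

t(6,1)=2.871 V=183.441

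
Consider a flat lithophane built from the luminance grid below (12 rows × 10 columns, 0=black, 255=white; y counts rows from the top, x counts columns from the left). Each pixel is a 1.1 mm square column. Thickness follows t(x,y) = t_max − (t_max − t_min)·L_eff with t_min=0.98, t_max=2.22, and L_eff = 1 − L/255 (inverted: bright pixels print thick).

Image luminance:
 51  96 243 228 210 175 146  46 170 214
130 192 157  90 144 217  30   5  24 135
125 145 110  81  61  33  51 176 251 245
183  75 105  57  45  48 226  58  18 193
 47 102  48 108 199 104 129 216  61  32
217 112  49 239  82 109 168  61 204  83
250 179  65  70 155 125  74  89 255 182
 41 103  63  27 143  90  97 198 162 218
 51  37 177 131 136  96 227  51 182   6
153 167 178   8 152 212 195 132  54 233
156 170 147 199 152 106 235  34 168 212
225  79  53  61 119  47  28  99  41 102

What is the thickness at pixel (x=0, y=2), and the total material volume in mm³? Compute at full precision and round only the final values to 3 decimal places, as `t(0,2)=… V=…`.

span = t_max - t_min = 2.22 - 0.98 = 1.240
L(0,2) = 125, L_eff = 1 - 125/255 = 0.509804 (inverted)
t(0,2) = 2.22 - 1.240·0.509804 = 1.588
Σt over all 12·10 pixels = 1213336/6375 ≈ 190.3272157
V = pitch²·Σt = 1.1²·1213336/6375 = 230.296

t(0,2)=1.588 V=230.296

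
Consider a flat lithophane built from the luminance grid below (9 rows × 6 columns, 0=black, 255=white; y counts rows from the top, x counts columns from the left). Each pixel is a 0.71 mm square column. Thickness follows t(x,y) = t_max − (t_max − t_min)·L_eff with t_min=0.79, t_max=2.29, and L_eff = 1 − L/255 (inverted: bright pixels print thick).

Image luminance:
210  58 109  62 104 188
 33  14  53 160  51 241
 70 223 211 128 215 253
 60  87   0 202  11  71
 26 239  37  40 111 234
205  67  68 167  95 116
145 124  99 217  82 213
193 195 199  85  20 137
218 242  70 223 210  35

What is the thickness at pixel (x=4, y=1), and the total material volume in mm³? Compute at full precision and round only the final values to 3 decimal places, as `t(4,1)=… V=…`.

t(4,1)=1.090 V=42.043

span = t_max - t_min = 2.29 - 0.79 = 1.500
L(4,1) = 51, L_eff = 1 - 51/255 = 0.800000 (inverted)
t(4,1) = 2.29 - 1.500·0.800000 = 1.090
Σt over all 9·6 pixels = 70891/850 ≈ 83.4011765
V = pitch²·Σt = 0.71²·70891/850 = 42.043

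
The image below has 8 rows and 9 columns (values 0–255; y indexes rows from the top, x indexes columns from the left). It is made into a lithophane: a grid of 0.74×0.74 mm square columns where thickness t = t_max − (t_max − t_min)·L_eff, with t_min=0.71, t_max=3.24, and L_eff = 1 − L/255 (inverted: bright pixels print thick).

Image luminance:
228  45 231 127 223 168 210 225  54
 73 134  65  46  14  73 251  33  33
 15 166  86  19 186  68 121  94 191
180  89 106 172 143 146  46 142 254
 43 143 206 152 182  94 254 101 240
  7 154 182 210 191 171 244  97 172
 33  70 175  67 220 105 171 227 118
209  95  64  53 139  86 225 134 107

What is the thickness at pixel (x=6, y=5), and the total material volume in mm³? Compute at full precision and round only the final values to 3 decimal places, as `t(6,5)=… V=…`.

t(6,5)=3.131 V=80.140

span = t_max - t_min = 3.24 - 0.71 = 2.530
L(6,5) = 244, L_eff = 1 - 244/255 = 0.043137 (inverted)
t(6,5) = 3.24 - 2.530·0.043137 = 3.131
Σt over all 8·9 pixels = 1865927/12750 ≈ 146.3472157
V = pitch²·Σt = 0.74²·1865927/12750 = 80.140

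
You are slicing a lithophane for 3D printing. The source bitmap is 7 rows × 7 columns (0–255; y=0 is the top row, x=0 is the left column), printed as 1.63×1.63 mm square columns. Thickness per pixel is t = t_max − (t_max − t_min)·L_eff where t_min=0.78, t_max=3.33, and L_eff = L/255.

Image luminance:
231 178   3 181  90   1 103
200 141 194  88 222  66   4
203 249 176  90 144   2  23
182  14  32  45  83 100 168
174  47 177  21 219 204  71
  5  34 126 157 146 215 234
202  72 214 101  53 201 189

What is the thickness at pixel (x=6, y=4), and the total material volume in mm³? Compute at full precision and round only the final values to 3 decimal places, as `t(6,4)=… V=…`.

t(6,4)=2.620 V=272.120

span = t_max - t_min = 3.33 - 0.78 = 2.550
L(6,4) = 71, L_eff = 71/255 = 0.278431
t(6,4) = 3.33 - 2.550·0.278431 = 2.620
Σt over all 7·7 pixels = 102.42
V = pitch²·Σt = 1.63²·102.42 = 272.120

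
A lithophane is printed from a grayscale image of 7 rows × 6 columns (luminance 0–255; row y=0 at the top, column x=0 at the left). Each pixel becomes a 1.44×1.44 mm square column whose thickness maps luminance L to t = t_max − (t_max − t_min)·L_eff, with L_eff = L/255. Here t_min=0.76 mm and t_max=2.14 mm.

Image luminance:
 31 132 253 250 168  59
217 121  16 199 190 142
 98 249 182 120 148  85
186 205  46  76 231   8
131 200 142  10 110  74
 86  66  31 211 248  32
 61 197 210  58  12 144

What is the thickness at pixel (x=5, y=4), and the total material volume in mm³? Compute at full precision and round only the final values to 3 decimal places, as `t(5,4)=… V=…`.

t(5,4)=1.740 V=125.384

span = t_max - t_min = 2.14 - 0.76 = 1.380
L(5,4) = 74, L_eff = 74/255 = 0.290196
t(5,4) = 2.14 - 1.380·0.290196 = 1.740
Σt over all 7·6 pixels = 51397/850 ≈ 60.4670588
V = pitch²·Σt = 1.44²·51397/850 = 125.384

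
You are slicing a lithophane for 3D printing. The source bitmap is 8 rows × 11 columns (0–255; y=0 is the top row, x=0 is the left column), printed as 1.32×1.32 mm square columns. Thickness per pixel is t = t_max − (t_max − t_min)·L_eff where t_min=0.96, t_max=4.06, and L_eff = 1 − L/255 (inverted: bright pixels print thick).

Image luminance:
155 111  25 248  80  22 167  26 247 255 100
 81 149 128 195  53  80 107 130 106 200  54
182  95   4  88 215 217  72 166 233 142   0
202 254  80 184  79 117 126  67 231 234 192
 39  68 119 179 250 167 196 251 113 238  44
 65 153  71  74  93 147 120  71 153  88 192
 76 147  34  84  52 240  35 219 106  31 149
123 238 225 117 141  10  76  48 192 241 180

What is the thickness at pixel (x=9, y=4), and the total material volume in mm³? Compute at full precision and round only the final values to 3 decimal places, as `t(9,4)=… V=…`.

t(9,4)=3.853 V=391.936

span = t_max - t_min = 4.06 - 0.96 = 3.100
L(9,4) = 238, L_eff = 1 - 238/255 = 0.066667 (inverted)
t(9,4) = 4.06 - 3.100·0.066667 = 3.853
Σt over all 8·11 pixels = 286799/1275 ≈ 224.9403922
V = pitch²·Σt = 1.32²·286799/1275 = 391.936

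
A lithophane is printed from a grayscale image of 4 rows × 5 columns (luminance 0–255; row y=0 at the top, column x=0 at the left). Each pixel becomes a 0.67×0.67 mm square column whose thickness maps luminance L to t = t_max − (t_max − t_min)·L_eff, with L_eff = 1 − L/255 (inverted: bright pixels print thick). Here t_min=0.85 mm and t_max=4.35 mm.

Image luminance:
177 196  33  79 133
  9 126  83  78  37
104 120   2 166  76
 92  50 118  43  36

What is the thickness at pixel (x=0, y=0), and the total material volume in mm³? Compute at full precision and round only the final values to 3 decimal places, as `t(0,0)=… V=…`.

span = t_max - t_min = 4.35 - 0.85 = 3.500
L(0,0) = 177, L_eff = 1 - 177/255 = 0.305882 (inverted)
t(0,0) = 4.35 - 3.500·0.305882 = 3.279
Σt over all 4·5 pixels = 3496/85 ≈ 41.1294118
V = pitch²·Σt = 0.67²·3496/85 = 18.463

t(0,0)=3.279 V=18.463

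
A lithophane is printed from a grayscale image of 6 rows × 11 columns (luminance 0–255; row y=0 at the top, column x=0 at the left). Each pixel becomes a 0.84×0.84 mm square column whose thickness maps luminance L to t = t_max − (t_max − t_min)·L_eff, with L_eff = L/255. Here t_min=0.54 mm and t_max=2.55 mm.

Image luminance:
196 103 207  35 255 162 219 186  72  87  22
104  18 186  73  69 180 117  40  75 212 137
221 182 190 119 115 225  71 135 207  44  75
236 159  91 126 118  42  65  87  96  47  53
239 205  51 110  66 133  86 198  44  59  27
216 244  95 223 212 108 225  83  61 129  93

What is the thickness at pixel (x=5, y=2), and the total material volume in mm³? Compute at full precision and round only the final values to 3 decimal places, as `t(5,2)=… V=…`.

span = t_max - t_min = 2.55 - 0.54 = 2.010
L(5,2) = 225, L_eff = 225/255 = 0.882353
t(5,2) = 2.55 - 2.010·0.882353 = 0.776
Σt over all 6·11 pixels = 217507/2125 ≈ 102.3562353
V = pitch²·Σt = 0.84²·217507/2125 = 72.223

t(5,2)=0.776 V=72.223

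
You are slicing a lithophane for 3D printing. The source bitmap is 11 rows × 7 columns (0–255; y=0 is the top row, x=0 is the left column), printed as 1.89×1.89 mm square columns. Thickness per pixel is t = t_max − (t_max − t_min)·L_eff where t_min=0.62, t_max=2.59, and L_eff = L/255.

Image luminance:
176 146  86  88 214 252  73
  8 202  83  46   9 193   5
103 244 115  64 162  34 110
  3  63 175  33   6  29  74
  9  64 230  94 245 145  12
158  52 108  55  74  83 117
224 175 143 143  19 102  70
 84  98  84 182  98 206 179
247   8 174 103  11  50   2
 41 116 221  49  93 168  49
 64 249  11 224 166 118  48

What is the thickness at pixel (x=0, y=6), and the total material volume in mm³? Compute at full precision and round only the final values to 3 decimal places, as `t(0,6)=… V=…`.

span = t_max - t_min = 2.59 - 0.62 = 1.970
L(0,6) = 224, L_eff = 224/255 = 0.878431
t(0,6) = 2.59 - 1.970·0.878431 = 0.859
Σt over all 11·7 pixels = 864512/6375 ≈ 135.6097255
V = pitch²·Σt = 1.89²·864512/6375 = 484.412

t(0,6)=0.859 V=484.412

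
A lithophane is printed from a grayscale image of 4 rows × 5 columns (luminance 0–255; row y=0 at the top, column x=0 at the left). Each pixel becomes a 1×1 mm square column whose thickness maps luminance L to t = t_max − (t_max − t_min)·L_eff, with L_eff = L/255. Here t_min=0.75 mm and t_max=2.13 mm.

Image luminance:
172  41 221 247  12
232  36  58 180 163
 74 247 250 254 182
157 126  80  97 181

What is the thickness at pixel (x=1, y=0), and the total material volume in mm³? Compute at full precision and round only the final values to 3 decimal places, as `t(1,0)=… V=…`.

span = t_max - t_min = 2.13 - 0.75 = 1.380
L(1,0) = 41, L_eff = 41/255 = 0.160784
t(1,0) = 2.13 - 1.380·0.160784 = 1.908
Σt over all 4·5 pixels = 11182/425 ≈ 26.3105882
V = pitch²·Σt = 1²·11182/425 = 26.311

t(1,0)=1.908 V=26.311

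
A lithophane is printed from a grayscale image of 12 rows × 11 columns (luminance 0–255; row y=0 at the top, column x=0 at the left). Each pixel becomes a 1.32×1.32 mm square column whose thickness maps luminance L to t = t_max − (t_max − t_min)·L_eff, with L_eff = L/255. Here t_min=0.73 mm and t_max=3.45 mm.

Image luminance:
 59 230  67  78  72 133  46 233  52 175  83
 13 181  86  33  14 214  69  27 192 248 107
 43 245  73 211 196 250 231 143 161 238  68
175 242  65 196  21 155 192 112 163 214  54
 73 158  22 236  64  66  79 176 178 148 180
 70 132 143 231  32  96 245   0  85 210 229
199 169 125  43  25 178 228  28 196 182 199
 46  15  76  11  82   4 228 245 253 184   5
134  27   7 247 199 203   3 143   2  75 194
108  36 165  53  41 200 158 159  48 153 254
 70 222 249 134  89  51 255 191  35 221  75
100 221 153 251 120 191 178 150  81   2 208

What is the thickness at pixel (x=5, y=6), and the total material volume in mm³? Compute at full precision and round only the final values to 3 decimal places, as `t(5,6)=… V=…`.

span = t_max - t_min = 3.45 - 0.73 = 2.720
L(5,6) = 178, L_eff = 178/255 = 0.698039
t(5,6) = 3.45 - 2.720·0.698039 = 1.551
Σt over all 12·11 pixels = 20323/75 ≈ 270.9733333
V = pitch²·Σt = 1.32²·20323/75 = 472.144

t(5,6)=1.551 V=472.144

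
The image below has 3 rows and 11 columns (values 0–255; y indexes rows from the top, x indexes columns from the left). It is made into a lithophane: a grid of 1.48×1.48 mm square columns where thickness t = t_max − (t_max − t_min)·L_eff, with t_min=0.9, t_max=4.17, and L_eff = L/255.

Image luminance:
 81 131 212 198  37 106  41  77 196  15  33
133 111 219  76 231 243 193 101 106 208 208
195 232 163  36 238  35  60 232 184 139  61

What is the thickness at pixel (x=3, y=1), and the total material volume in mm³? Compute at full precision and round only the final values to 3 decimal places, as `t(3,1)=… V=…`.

span = t_max - t_min = 4.17 - 0.9 = 3.270
L(3,1) = 76, L_eff = 76/255 = 0.298039
t(3,1) = 4.17 - 3.270·0.298039 = 3.195
Σt over all 3·11 pixels = 337903/4250 ≈ 79.5065882
V = pitch²·Σt = 1.48²·337903/4250 = 174.151

t(3,1)=3.195 V=174.151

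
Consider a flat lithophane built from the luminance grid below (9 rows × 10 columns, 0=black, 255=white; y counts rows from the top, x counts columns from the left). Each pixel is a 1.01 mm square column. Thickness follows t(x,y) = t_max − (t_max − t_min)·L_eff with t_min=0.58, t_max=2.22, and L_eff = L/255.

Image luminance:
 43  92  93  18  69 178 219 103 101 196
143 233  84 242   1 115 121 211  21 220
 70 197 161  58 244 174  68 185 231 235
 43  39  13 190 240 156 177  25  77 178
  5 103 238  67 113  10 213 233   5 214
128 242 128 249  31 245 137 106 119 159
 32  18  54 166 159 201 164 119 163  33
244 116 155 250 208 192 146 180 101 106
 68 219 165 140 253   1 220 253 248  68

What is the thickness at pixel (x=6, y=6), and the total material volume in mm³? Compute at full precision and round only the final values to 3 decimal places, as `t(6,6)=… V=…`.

span = t_max - t_min = 2.22 - 0.58 = 1.640
L(6,6) = 164, L_eff = 164/255 = 0.643137
t(6,6) = 2.22 - 1.640·0.643137 = 1.165
Σt over all 9·10 pixels = 763234/6375 ≈ 119.7229804
V = pitch²·Σt = 1.01²·763234/6375 = 122.129

t(6,6)=1.165 V=122.129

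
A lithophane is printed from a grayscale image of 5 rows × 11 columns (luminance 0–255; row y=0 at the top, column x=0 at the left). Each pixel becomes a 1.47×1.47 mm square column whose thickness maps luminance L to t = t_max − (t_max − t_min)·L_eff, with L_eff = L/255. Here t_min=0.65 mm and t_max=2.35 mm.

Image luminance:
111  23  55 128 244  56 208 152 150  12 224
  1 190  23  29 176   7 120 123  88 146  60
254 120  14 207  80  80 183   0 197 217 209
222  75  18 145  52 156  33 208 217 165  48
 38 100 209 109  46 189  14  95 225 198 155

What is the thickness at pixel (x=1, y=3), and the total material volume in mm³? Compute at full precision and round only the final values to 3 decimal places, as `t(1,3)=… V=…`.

t(1,3)=1.850 V=184.159

span = t_max - t_min = 2.35 - 0.65 = 1.700
L(1,3) = 75, L_eff = 75/255 = 0.294118
t(1,3) = 2.35 - 1.700·0.294118 = 1.850
Σt over all 5·11 pixels = 25567/300 ≈ 85.2233333
V = pitch²·Σt = 1.47²·25567/300 = 184.159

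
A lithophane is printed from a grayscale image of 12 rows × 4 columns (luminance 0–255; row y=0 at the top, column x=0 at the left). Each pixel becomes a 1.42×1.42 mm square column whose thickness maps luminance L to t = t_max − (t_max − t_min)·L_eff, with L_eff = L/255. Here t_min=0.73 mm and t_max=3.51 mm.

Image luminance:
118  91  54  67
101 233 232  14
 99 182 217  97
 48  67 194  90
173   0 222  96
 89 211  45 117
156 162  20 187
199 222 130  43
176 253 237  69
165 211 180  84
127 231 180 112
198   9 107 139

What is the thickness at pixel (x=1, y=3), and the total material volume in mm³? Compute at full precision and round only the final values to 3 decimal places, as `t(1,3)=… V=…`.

t(1,3)=2.780 V=197.847

span = t_max - t_min = 3.51 - 0.73 = 2.780
L(1,3) = 67, L_eff = 67/255 = 0.262745
t(1,3) = 3.51 - 2.780·0.262745 = 2.780
Σt over all 12·4 pixels = 625507/6375 ≈ 98.1187451
V = pitch²·Σt = 1.42²·625507/6375 = 197.847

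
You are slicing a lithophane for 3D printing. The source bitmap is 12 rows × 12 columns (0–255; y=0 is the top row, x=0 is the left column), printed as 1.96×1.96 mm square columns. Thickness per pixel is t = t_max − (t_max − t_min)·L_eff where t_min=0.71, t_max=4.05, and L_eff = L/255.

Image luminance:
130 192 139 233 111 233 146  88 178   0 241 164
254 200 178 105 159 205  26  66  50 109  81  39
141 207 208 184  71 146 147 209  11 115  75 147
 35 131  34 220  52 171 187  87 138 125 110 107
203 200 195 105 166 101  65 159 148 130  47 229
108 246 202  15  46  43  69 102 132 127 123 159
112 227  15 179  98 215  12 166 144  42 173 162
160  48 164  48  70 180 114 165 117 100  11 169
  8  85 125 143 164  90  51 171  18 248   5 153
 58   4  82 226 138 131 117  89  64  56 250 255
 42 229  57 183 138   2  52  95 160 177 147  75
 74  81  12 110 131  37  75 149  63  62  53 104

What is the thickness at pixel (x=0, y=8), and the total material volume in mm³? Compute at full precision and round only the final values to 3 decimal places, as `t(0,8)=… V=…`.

span = t_max - t_min = 4.05 - 0.71 = 3.340
L(0,8) = 8, L_eff = 8/255 = 0.031373
t(0,8) = 4.05 - 3.340·0.031373 = 3.945
Σt over all 12·12 pixels = 904831/2550 ≈ 354.8356863
V = pitch²·Σt = 1.96²·904831/2550 = 1363.137

t(0,8)=3.945 V=1363.137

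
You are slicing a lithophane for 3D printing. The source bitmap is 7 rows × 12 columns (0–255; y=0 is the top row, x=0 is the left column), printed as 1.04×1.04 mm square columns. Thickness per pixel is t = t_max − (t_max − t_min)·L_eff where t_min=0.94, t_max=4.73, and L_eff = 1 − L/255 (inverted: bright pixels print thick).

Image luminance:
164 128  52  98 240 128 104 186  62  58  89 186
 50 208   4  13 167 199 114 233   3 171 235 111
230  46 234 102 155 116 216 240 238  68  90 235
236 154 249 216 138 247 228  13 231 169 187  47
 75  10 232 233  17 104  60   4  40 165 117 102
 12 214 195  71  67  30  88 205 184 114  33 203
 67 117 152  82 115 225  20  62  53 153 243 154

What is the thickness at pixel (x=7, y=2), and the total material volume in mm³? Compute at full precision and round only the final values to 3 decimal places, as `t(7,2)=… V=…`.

span = t_max - t_min = 4.73 - 0.94 = 3.790
L(7,2) = 240, L_eff = 1 - 240/255 = 0.058824 (inverted)
t(7,2) = 4.73 - 3.790·0.058824 = 4.507
Σt over all 7·12 pixels = 1037109/4250 ≈ 244.0256471
V = pitch²·Σt = 1.04²·1037109/4250 = 263.938

t(7,2)=4.507 V=263.938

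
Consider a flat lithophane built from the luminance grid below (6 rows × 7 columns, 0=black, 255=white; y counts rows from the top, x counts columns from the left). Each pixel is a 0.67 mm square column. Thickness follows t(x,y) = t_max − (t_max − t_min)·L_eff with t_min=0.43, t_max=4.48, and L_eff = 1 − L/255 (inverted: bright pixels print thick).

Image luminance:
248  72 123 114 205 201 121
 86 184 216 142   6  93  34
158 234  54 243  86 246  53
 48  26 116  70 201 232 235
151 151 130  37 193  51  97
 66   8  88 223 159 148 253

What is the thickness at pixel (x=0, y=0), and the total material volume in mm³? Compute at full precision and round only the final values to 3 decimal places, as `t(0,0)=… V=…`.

t(0,0)=4.369 V=48.047

span = t_max - t_min = 4.48 - 0.43 = 4.050
L(0,0) = 248, L_eff = 1 - 248/255 = 0.027451 (inverted)
t(0,0) = 4.48 - 4.050·0.027451 = 4.369
Σt over all 6·7 pixels = 45489/425 ≈ 107.0329412
V = pitch²·Σt = 0.67²·45489/425 = 48.047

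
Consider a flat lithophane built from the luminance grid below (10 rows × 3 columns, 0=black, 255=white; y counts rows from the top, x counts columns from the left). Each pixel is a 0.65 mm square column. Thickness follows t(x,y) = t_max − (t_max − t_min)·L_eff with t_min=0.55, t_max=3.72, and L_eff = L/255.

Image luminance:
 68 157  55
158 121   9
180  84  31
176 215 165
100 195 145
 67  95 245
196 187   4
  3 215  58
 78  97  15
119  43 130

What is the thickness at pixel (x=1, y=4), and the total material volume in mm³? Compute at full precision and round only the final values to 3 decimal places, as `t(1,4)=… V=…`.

span = t_max - t_min = 3.72 - 0.55 = 3.170
L(1,4) = 195, L_eff = 195/255 = 0.764706
t(1,4) = 3.72 - 3.170·0.764706 = 1.296
Σt over all 10·3 pixels = 588171/8500 ≈ 69.1965882
V = pitch²·Σt = 0.65²·588171/8500 = 29.236

t(1,4)=1.296 V=29.236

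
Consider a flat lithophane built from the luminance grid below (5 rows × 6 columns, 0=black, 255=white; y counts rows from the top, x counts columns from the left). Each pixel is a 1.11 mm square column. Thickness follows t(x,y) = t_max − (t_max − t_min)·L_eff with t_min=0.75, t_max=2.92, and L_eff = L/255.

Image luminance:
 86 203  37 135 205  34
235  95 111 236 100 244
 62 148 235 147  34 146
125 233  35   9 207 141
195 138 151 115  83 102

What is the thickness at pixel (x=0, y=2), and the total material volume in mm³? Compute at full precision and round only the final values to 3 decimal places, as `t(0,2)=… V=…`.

t(0,2)=2.392 V=65.709

span = t_max - t_min = 2.92 - 0.75 = 2.170
L(0,2) = 62, L_eff = 62/255 = 0.243137
t(0,2) = 2.92 - 2.170·0.243137 = 2.392
Σt over all 5·6 pixels = 1359941/25500 ≈ 53.3310196
V = pitch²·Σt = 1.11²·1359941/25500 = 65.709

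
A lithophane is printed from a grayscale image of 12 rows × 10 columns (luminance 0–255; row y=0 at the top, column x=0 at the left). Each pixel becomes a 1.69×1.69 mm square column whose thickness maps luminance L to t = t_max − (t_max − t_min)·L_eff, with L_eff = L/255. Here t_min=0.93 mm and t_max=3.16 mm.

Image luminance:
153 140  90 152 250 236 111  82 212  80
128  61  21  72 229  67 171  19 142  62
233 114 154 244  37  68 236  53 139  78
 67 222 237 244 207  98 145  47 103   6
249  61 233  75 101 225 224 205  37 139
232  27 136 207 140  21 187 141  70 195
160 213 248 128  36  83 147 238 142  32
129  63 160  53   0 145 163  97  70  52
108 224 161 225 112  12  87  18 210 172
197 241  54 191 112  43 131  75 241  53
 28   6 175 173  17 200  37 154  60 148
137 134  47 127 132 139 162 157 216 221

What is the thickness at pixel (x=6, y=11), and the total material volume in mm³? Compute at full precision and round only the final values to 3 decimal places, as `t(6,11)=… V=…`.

span = t_max - t_min = 3.16 - 0.93 = 2.230
L(6,11) = 162, L_eff = 162/255 = 0.635294
t(6,11) = 3.16 - 2.230·0.635294 = 1.743
Σt over all 12·10 pixels = 6188347/25500 ≈ 242.6802745
V = pitch²·Σt = 1.69²·6188347/25500 = 693.119

t(6,11)=1.743 V=693.119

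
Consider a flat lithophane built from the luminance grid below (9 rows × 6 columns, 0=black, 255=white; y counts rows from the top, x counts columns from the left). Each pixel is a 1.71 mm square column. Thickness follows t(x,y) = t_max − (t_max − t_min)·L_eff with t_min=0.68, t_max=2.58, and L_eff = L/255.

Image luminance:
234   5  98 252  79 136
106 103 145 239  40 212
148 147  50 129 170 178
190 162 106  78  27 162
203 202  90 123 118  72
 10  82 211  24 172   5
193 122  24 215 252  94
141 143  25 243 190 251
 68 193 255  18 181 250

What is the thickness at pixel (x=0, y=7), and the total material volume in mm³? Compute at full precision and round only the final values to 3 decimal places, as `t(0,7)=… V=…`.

t(0,7)=1.529 V=246.900

span = t_max - t_min = 2.58 - 0.68 = 1.900
L(0,7) = 141, L_eff = 141/255 = 0.552941
t(0,7) = 2.58 - 1.900·0.552941 = 1.529
Σt over all 9·6 pixels = 107656/1275 ≈ 84.4360784
V = pitch²·Σt = 1.71²·107656/1275 = 246.900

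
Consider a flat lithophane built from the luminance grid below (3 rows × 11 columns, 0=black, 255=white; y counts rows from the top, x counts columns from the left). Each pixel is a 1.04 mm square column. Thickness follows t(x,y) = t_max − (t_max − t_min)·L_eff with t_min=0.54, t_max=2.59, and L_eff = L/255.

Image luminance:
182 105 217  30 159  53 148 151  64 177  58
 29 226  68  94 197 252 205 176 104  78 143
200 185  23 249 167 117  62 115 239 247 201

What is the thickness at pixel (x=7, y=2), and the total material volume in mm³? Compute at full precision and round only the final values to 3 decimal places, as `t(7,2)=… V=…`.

span = t_max - t_min = 2.59 - 0.54 = 2.050
L(7,2) = 115, L_eff = 115/255 = 0.450980
t(7,2) = 2.59 - 2.050·0.450980 = 1.665
Σt over all 3·11 pixels = 60584/1275 ≈ 47.5168627
V = pitch²·Σt = 1.04²·60584/1275 = 51.394

t(7,2)=1.665 V=51.394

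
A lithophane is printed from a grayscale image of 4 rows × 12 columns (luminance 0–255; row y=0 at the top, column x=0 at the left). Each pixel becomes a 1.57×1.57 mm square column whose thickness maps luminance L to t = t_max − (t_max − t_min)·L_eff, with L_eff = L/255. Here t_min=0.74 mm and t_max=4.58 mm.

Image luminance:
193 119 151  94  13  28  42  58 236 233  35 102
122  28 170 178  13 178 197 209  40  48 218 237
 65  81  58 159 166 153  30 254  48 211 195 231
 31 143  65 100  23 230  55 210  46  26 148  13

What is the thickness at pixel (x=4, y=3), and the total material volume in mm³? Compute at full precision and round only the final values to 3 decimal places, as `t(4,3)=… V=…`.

t(4,3)=4.234 V=330.939

span = t_max - t_min = 4.58 - 0.74 = 3.840
L(4,3) = 23, L_eff = 23/255 = 0.090196
t(4,3) = 4.58 - 3.840·0.090196 = 4.234
Σt over all 4·12 pixels = 285304/2125 ≈ 134.2607059
V = pitch²·Σt = 1.57²·285304/2125 = 330.939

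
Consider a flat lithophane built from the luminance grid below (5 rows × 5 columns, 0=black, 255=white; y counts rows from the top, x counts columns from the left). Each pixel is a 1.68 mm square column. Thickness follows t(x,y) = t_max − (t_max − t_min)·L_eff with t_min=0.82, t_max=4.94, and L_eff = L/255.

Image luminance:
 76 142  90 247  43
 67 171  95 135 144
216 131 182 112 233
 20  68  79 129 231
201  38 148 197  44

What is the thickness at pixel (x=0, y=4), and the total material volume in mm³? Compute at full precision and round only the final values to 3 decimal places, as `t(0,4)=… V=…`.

span = t_max - t_min = 4.94 - 0.82 = 4.120
L(0,4) = 201, L_eff = 201/255 = 0.788235
t(0,4) = 4.94 - 4.120·0.788235 = 1.692
Σt over all 5·5 pixels = 907391/12750 ≈ 71.1679216
V = pitch²·Σt = 1.68²·907391/12750 = 200.864

t(0,4)=1.692 V=200.864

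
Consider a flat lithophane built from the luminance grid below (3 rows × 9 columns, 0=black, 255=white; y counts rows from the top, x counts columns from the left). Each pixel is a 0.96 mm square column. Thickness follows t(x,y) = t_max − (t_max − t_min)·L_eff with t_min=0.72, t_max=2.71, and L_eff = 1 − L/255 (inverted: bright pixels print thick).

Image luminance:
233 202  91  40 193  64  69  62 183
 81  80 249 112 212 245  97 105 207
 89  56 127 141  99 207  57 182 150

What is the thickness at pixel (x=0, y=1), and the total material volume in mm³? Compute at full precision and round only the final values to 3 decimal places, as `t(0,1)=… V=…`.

span = t_max - t_min = 2.71 - 0.72 = 1.990
L(0,1) = 81, L_eff = 1 - 81/255 = 0.682353 (inverted)
t(0,1) = 2.71 - 1.990·0.682353 = 1.352
Σt over all 3·9 pixels = 406229/8500 ≈ 47.7916471
V = pitch²·Σt = 0.96²·406229/8500 = 44.045

t(0,1)=1.352 V=44.045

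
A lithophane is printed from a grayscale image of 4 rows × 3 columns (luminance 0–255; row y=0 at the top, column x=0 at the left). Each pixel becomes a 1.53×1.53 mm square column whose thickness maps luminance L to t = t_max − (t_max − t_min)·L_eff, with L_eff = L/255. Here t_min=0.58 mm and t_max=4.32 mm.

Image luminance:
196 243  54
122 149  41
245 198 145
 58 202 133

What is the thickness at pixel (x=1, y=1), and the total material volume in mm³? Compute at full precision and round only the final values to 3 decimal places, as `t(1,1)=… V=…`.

t(1,1)=2.135 V=60.033

span = t_max - t_min = 4.32 - 0.58 = 3.740
L(1,1) = 149, L_eff = 149/255 = 0.584314
t(1,1) = 4.32 - 3.740·0.584314 = 2.135
Σt over all 4·3 pixels = 9617/375 ≈ 25.6453333
V = pitch²·Σt = 1.53²·9617/375 = 60.033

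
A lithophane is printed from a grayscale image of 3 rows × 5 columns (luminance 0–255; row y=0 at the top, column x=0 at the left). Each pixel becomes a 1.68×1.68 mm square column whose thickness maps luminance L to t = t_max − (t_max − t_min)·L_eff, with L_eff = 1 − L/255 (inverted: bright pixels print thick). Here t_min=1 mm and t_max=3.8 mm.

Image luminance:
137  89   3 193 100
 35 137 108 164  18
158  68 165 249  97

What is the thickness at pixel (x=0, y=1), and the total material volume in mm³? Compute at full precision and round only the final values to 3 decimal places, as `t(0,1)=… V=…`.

span = t_max - t_min = 3.8 - 1 = 2.800
L(0,1) = 35, L_eff = 1 - 35/255 = 0.862745 (inverted)
t(0,1) = 3.8 - 2.800·0.862745 = 1.384
Σt over all 3·5 pixels = 43219/1275 ≈ 33.8972549
V = pitch²·Σt = 1.68²·43219/1275 = 95.672

t(0,1)=1.384 V=95.672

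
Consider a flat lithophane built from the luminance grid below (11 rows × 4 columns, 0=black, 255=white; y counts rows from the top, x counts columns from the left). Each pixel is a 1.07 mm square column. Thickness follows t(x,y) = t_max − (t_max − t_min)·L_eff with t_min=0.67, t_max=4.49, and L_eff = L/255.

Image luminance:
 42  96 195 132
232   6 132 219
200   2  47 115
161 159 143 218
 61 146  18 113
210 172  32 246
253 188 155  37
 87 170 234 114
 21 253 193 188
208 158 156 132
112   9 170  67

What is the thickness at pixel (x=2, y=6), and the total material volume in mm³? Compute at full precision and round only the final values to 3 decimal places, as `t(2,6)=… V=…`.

t(2,6)=2.168 V=123.246

span = t_max - t_min = 4.49 - 0.67 = 3.820
L(2,6) = 155, L_eff = 155/255 = 0.607843
t(2,6) = 4.49 - 3.820·0.607843 = 2.168
Σt over all 11·4 pixels = 686254/6375 ≈ 107.6476863
V = pitch²·Σt = 1.07²·686254/6375 = 123.246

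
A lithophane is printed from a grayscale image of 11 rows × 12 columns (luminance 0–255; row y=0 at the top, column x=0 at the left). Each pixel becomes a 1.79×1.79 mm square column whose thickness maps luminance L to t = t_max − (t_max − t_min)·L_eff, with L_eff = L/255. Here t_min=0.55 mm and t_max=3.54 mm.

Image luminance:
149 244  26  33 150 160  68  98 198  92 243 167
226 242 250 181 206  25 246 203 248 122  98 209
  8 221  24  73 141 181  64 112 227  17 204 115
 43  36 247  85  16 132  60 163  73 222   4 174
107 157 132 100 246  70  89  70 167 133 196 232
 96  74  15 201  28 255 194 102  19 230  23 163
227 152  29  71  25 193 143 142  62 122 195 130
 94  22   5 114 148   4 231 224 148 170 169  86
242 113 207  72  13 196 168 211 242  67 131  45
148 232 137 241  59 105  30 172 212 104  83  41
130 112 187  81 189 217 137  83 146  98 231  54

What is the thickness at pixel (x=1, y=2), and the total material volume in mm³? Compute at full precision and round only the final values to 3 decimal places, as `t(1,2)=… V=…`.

t(1,2)=0.949 V=840.983

span = t_max - t_min = 3.54 - 0.55 = 2.990
L(1,2) = 221, L_eff = 221/255 = 0.866667
t(1,2) = 3.54 - 2.990·0.866667 = 0.949
Σt over all 11·12 pixels = 6693007/25500 ≈ 262.4708627
V = pitch²·Σt = 1.79²·6693007/25500 = 840.983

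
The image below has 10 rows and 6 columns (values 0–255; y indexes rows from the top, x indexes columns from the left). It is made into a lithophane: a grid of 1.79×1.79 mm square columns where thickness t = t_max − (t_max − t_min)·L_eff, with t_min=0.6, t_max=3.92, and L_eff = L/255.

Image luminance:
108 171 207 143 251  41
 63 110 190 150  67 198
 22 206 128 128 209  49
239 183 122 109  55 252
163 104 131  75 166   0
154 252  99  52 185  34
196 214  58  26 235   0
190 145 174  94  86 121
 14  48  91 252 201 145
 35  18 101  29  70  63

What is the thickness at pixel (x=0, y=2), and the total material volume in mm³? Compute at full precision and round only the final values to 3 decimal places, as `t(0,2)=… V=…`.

t(0,2)=3.634 V=443.987

span = t_max - t_min = 3.92 - 0.6 = 3.320
L(0,2) = 22, L_eff = 22/255 = 0.086275
t(0,2) = 3.92 - 3.320·0.086275 = 3.634
Σt over all 10·6 pixels = 294458/2125 ≈ 138.5684706
V = pitch²·Σt = 1.79²·294458/2125 = 443.987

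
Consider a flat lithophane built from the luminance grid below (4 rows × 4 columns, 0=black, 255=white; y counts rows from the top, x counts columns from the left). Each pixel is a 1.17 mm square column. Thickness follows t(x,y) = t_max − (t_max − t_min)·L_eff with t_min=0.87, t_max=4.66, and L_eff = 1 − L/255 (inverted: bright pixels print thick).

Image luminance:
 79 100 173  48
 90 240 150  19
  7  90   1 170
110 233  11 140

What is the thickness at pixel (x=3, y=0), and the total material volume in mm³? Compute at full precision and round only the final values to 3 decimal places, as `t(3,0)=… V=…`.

span = t_max - t_min = 4.66 - 0.87 = 3.790
L(3,0) = 48, L_eff = 1 - 48/255 = 0.811765 (inverted)
t(3,0) = 4.66 - 3.790·0.811765 = 1.583
Σt over all 4·4 pixels = 984479/25500 ≈ 38.6070196
V = pitch²·Σt = 1.17²·984479/25500 = 52.849

t(3,0)=1.583 V=52.849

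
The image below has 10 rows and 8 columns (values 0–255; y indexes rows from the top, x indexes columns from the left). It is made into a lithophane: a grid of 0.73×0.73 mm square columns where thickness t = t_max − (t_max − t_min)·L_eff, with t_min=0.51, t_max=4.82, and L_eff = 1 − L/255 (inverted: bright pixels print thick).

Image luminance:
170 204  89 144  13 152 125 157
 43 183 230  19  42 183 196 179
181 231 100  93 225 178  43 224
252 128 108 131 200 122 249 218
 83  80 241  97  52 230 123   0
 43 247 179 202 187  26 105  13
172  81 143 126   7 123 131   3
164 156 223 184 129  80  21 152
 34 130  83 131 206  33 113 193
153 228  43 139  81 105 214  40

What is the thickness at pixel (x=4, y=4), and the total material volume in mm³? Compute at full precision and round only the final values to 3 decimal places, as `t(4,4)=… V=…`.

t(4,4)=1.389 V=116.686

span = t_max - t_min = 4.82 - 0.51 = 4.310
L(4,4) = 52, L_eff = 1 - 52/255 = 0.796078 (inverted)
t(4,4) = 4.82 - 4.310·0.796078 = 1.389
Σt over all 10·8 pixels = 5583571/25500 ≈ 218.9635686
V = pitch²·Σt = 0.73²·5583571/25500 = 116.686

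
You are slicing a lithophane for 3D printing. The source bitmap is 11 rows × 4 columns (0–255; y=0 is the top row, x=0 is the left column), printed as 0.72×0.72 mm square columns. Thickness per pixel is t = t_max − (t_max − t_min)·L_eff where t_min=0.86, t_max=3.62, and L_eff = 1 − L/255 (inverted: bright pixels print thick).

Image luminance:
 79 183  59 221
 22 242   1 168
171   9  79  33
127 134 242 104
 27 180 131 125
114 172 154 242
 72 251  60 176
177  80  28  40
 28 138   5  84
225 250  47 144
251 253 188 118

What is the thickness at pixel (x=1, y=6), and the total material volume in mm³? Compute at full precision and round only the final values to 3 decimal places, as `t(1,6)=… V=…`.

span = t_max - t_min = 3.62 - 0.86 = 2.760
L(1,6) = 251, L_eff = 1 - 251/255 = 0.015686 (inverted)
t(1,6) = 3.62 - 2.760·0.015686 = 3.577
Σt over all 11·4 pixels = 209992/2125 ≈ 98.8197647
V = pitch²·Σt = 0.72²·209992/2125 = 51.228

t(1,6)=3.577 V=51.228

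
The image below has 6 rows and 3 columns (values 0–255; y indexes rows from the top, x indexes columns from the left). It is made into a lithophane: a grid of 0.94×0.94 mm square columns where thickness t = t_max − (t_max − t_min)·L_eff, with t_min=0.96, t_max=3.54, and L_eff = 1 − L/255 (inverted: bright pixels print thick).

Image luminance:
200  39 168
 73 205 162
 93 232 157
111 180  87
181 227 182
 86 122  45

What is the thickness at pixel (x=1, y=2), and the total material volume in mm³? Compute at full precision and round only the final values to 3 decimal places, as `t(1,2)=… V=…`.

t(1,2)=3.307 V=38.065

span = t_max - t_min = 3.54 - 0.96 = 2.580
L(1,2) = 232, L_eff = 1 - 232/255 = 0.090196 (inverted)
t(1,2) = 3.54 - 2.580·0.090196 = 3.307
Σt over all 6·3 pixels = 43.08
V = pitch²·Σt = 0.94²·43.08 = 38.065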